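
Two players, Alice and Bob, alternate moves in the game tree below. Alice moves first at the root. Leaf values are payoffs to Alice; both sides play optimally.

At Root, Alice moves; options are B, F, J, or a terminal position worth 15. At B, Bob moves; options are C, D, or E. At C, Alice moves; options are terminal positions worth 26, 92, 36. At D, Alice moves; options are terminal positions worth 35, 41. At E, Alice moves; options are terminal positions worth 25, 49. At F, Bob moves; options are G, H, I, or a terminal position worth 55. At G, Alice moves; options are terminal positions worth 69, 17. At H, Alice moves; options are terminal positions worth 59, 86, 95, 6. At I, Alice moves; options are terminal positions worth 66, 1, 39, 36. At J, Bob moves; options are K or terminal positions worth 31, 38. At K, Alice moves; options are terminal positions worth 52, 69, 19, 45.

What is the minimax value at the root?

C (Alice): max(26, 92, 36) = 92
D (Alice): max(35, 41) = 41
E (Alice): max(25, 49) = 49
B (Bob): min(92, 41, 49) = 41
G (Alice): max(69, 17) = 69
H (Alice): max(59, 86, 95, 6) = 95
I (Alice): max(66, 1, 39, 36) = 66
F (Bob): min(69, 95, 66, 55) = 55
K (Alice): max(52, 69, 19, 45) = 69
J (Bob): min(69, 31, 38) = 31
Root (Alice): max(41, 55, 31, 15) = 55

55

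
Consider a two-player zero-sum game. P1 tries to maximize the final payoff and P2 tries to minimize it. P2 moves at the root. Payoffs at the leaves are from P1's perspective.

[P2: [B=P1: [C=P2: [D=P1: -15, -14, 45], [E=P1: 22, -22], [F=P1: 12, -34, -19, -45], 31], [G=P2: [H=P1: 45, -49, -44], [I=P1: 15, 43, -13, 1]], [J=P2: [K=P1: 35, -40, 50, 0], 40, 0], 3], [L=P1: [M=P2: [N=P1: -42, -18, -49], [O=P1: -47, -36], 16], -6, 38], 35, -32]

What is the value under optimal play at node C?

D: max(-15, -14, 45) = 45
E: max(22, -22) = 22
F: max(12, -34, -19, -45) = 12
C: min(45, 22, 12, 31) = 12

12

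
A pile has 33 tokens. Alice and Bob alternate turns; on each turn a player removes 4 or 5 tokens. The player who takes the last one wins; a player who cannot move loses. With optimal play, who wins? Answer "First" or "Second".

W/L table (W = player to move can force a win):
i:   0  1  2  3  4  5  6  7  8  9 10 11 12 13 14 15 16 17 18 19 20 21 22 23 24 25 26 27 28 29 30 31 32 33
     L  L  L  L  W  W  W  W  W  L  L  L  L  W  W  W  W  W  L  L  L  L  W  W  W  W  W  L  L  L  L  W  W  W
Position 33 is W, so the first player wins.

First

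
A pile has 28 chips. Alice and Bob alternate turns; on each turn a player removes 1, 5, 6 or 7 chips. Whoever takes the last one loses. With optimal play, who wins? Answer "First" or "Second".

First

Positions where the player to move wins (W) vs loses (L):
i:   0  1  2  3  4  5  6  7  8  9 10 11 12 13 14 15 16 17 18 19 20 21 22 23 24 25 26 27 28
     W  L  W  L  W  L  W  W  W  W  W  W  W  L  W  L  W  L  W  W  W  W  W  W  W  L  W  L  W
Position 28 is W, so the first player wins.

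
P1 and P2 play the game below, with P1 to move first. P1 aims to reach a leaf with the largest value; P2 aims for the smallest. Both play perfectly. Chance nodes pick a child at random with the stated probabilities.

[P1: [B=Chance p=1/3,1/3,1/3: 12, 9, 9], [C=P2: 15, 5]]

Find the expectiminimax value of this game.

B (Chance): 1/3·12 + 1/3·9 + 1/3·9 = 10
C (P2): min(15, 5) = 5
Root (P1): max(10, 5) = 10

10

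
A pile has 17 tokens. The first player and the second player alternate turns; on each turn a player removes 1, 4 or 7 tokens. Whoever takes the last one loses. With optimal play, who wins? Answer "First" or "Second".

Positions where the player to move wins (W) vs loses (L):
i:   0  1  2  3  4  5  6  7  8  9 10 11 12 13 14 15 16 17
     W  L  W  L  W  W  L  W  W  L  W  L  W  W  L  W  W  L
Position 17 is L, so the second player wins.

Second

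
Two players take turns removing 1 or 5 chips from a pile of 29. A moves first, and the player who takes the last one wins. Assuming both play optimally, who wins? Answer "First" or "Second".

First

Positions where the player to move wins (W) vs loses (L):
i:   0  1  2  3  4  5  6  7  8  9 10 11 12 13 14 15 16 17 18 19 20 21 22 23 24 25 26 27 28 29
     L  W  L  W  L  W  L  W  L  W  L  W  L  W  L  W  L  W  L  W  L  W  L  W  L  W  L  W  L  W
Position 29 is W, so the first player wins.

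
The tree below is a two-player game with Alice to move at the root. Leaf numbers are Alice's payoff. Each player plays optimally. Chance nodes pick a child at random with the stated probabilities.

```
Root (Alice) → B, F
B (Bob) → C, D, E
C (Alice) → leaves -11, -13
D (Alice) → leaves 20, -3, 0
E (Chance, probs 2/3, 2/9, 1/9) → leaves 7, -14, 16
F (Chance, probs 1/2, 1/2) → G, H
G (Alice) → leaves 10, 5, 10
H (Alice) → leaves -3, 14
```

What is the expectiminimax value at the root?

12

C (Alice): max(-11, -13) = -11
D (Alice): max(20, -3, 0) = 20
E (Chance): 2/3·7 + 2/9·-14 + 1/9·16 = 3.33
B (Bob): min(-11, 20, 3.33) = -11
G (Alice): max(10, 5, 10) = 10
H (Alice): max(-3, 14) = 14
F (Chance): 1/2·10 + 1/2·14 = 12
Root (Alice): max(-11, 12) = 12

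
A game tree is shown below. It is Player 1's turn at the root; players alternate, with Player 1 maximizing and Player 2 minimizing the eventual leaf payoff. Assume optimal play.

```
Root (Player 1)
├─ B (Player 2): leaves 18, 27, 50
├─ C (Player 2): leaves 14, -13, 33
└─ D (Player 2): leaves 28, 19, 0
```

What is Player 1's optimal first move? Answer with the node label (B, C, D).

B (Player 2): min(18, 27, 50) = 18
C (Player 2): min(14, -13, 33) = -13
D (Player 2): min(28, 19, 0) = 0
Root (Player 1): max(18, -13, 0) = 18
Player 1 picks the child with the highest value: B (value 18).

B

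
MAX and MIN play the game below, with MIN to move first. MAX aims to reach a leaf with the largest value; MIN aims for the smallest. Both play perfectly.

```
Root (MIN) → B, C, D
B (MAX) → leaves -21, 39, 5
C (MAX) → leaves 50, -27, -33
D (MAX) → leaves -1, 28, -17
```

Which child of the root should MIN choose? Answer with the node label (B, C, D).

B (MAX): max(-21, 39, 5) = 39
C (MAX): max(50, -27, -33) = 50
D (MAX): max(-1, 28, -17) = 28
Root (MIN): min(39, 50, 28) = 28
MIN picks the child with the lowest value: D (value 28).

D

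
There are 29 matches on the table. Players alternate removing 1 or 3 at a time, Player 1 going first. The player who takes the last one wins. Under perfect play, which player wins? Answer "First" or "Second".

Mark each pile size as W (mover wins) or L (mover loses):
i:   0  1  2  3  4  5  6  7  8  9 10 11 12 13 14 15 16 17 18 19 20 21 22 23 24 25 26 27 28 29
     L  W  L  W  L  W  L  W  L  W  L  W  L  W  L  W  L  W  L  W  L  W  L  W  L  W  L  W  L  W
Position 29 is W, so the first player wins.

First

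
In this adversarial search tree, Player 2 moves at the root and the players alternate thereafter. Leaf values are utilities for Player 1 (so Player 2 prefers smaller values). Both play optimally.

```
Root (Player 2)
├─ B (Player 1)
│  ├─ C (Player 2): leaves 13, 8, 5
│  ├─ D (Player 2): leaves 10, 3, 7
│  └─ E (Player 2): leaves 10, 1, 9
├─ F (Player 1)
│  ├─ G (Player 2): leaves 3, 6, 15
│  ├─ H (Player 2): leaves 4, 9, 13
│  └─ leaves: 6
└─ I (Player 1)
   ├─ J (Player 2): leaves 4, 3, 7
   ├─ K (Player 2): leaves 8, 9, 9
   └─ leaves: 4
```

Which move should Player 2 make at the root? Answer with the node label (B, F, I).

B

C (Player 2): min(13, 8, 5) = 5
D (Player 2): min(10, 3, 7) = 3
E (Player 2): min(10, 1, 9) = 1
B (Player 1): max(5, 3, 1) = 5
G (Player 2): min(3, 6, 15) = 3
H (Player 2): min(4, 9, 13) = 4
F (Player 1): max(3, 4, 6) = 6
J (Player 2): min(4, 3, 7) = 3
K (Player 2): min(8, 9, 9) = 8
I (Player 1): max(3, 8, 4) = 8
Root (Player 2): min(5, 6, 8) = 5
Player 2 picks the child with the lowest value: B (value 5).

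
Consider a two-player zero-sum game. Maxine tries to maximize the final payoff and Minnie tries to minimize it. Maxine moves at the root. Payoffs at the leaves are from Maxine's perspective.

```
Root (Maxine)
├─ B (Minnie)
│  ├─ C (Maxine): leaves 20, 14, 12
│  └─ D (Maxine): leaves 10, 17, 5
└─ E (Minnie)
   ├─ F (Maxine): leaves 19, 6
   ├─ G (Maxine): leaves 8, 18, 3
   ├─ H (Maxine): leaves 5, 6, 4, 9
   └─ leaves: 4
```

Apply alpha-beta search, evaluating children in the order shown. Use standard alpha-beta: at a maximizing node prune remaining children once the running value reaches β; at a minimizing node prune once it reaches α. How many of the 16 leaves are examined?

C [α=-∞,β=+∞]: v=20
D [α=-∞,β=20]: v=17
B [α=-∞,β=+∞]: v=17
F [α=17,β=+∞]: v=19
G [α=17,β=19]: v=18
H [α=17,β=18]: v=9
E [α=17,β=+∞]: v=9 after child 3 ≤ α → α-cutoff, skip 1
Root [α=-∞,β=+∞]: v=17
Leaves evaluated: 15 of 16.

15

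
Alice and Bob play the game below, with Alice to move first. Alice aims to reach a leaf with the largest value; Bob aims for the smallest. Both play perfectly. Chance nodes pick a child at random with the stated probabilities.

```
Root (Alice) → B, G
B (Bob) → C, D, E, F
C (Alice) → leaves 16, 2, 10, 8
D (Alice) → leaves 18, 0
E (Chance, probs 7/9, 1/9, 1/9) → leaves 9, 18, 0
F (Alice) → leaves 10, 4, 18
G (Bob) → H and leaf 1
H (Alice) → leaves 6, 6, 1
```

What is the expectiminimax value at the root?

C (Alice): max(16, 2, 10, 8) = 16
D (Alice): max(18, 0) = 18
E (Chance): 7/9·9 + 1/9·18 + 1/9·0 = 9
F (Alice): max(10, 4, 18) = 18
B (Bob): min(16, 18, 9, 18) = 9
H (Alice): max(6, 6, 1) = 6
G (Bob): min(6, 1) = 1
Root (Alice): max(9, 1) = 9

9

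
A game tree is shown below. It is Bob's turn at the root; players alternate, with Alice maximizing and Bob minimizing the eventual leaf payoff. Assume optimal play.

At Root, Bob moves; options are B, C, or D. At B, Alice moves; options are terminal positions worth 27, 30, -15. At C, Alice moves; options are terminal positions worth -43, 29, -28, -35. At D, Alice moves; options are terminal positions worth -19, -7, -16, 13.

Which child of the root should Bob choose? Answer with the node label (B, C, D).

D

B (Alice): max(27, 30, -15) = 30
C (Alice): max(-43, 29, -28, -35) = 29
D (Alice): max(-19, -7, -16, 13) = 13
Root (Bob): min(30, 29, 13) = 13
Bob picks the child with the lowest value: D (value 13).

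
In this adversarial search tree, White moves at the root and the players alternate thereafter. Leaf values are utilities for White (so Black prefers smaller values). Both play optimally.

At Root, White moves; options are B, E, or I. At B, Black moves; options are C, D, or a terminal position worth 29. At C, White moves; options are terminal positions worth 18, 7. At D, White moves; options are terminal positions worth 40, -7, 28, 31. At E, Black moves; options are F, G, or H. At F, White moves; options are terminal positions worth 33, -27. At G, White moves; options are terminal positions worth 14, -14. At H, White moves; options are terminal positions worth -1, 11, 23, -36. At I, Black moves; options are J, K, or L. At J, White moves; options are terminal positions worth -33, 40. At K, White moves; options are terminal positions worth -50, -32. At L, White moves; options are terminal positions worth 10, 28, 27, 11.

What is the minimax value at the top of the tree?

18

C (White): max(18, 7) = 18
D (White): max(40, -7, 28, 31) = 40
B (Black): min(18, 40, 29) = 18
F (White): max(33, -27) = 33
G (White): max(14, -14) = 14
H (White): max(-1, 11, 23, -36) = 23
E (Black): min(33, 14, 23) = 14
J (White): max(-33, 40) = 40
K (White): max(-50, -32) = -32
L (White): max(10, 28, 27, 11) = 28
I (Black): min(40, -32, 28) = -32
Root (White): max(18, 14, -32) = 18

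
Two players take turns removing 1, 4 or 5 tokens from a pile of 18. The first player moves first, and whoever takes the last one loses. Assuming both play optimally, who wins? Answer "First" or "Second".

Compute winning (W) and losing (L) positions by backward induction:
i:   0  1  2  3  4  5  6  7  8  9 10 11 12 13 14 15 16 17 18
     W  L  W  L  W  W  W  W  W  L  W  L  W  W  W  W  W  L  W
Position 18 is W, so the first player wins.

First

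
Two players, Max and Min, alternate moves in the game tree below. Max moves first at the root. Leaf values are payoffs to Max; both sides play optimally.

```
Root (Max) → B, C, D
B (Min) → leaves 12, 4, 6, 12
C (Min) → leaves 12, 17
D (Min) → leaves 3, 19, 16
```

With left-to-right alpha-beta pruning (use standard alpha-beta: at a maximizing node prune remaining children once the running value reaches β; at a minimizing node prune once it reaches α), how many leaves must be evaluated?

B [α=-∞,β=+∞]: v=4
C [α=4,β=+∞]: v=12
D [α=12,β=+∞]: v=3 after child 1 ≤ α → α-cutoff, skip 2
Root [α=-∞,β=+∞]: v=12
Leaves evaluated: 7 of 9.

7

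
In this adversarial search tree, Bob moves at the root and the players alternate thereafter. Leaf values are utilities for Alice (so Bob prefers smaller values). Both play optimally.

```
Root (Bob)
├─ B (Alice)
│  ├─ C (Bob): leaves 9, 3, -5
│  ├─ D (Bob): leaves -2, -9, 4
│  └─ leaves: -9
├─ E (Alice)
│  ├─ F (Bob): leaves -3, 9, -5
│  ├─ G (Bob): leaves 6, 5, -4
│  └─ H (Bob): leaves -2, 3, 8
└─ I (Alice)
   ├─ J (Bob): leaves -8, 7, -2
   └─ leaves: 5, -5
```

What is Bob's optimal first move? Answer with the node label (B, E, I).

B

C (Bob): min(9, 3, -5) = -5
D (Bob): min(-2, -9, 4) = -9
B (Alice): max(-5, -9, -9) = -5
F (Bob): min(-3, 9, -5) = -5
G (Bob): min(6, 5, -4) = -4
H (Bob): min(-2, 3, 8) = -2
E (Alice): max(-5, -4, -2) = -2
J (Bob): min(-8, 7, -2) = -8
I (Alice): max(-8, 5, -5) = 5
Root (Bob): min(-5, -2, 5) = -5
Bob picks the child with the lowest value: B (value -5).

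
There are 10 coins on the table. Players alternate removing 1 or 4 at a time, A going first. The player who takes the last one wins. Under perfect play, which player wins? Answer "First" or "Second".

Mark each pile size as W (mover wins) or L (mover loses):
i:   0  1  2  3  4  5  6  7  8  9 10
     L  W  L  W  W  L  W  L  W  W  L
Position 10 is L, so the second player wins.

Second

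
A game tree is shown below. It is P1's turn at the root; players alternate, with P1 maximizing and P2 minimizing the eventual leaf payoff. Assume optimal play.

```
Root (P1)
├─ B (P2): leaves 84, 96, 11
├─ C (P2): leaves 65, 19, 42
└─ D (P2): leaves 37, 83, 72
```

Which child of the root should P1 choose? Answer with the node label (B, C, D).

D

B (P2): min(84, 96, 11) = 11
C (P2): min(65, 19, 42) = 19
D (P2): min(37, 83, 72) = 37
Root (P1): max(11, 19, 37) = 37
P1 picks the child with the highest value: D (value 37).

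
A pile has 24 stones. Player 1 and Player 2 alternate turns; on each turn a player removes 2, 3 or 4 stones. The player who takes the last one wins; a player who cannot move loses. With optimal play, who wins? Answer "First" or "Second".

W/L table (W = player to move can force a win):
i:   0  1  2  3  4  5  6  7  8  9 10 11 12 13 14 15 16 17 18 19 20 21 22 23 24
     L  L  W  W  W  W  L  L  W  W  W  W  L  L  W  W  W  W  L  L  W  W  W  W  L
Position 24 is L, so the second player wins.

Second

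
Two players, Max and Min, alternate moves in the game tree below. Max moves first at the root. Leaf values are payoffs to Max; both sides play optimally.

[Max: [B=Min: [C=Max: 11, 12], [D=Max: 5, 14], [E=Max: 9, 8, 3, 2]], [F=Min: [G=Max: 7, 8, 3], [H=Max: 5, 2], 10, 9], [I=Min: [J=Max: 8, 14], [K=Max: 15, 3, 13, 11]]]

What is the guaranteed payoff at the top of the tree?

C (Max): max(11, 12) = 12
D (Max): max(5, 14) = 14
E (Max): max(9, 8, 3, 2) = 9
B (Min): min(12, 14, 9) = 9
G (Max): max(7, 8, 3) = 8
H (Max): max(5, 2) = 5
F (Min): min(8, 5, 10, 9) = 5
J (Max): max(8, 14) = 14
K (Max): max(15, 3, 13, 11) = 15
I (Min): min(14, 15) = 14
Root (Max): max(9, 5, 14) = 14

14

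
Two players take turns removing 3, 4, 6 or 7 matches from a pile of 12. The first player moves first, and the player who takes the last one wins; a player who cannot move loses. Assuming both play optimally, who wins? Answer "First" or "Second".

Mark each pile size as W (mover wins) or L (mover loses):
i:   0  1  2  3  4  5  6  7  8  9 10 11 12
     L  L  L  W  W  W  W  W  W  W  L  L  L
Position 12 is L, so the second player wins.

Second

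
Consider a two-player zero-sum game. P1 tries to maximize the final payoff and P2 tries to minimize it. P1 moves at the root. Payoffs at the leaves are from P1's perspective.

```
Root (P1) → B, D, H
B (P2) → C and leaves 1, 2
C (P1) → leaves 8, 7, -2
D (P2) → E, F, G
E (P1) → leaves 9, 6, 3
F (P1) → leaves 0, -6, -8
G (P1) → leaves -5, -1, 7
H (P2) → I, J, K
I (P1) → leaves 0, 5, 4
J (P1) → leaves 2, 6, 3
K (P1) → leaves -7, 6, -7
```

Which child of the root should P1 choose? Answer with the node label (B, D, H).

C (P1): max(8, 7, -2) = 8
B (P2): min(8, 1, 2) = 1
E (P1): max(9, 6, 3) = 9
F (P1): max(0, -6, -8) = 0
G (P1): max(-5, -1, 7) = 7
D (P2): min(9, 0, 7) = 0
I (P1): max(0, 5, 4) = 5
J (P1): max(2, 6, 3) = 6
K (P1): max(-7, 6, -7) = 6
H (P2): min(5, 6, 6) = 5
Root (P1): max(1, 0, 5) = 5
P1 picks the child with the highest value: H (value 5).

H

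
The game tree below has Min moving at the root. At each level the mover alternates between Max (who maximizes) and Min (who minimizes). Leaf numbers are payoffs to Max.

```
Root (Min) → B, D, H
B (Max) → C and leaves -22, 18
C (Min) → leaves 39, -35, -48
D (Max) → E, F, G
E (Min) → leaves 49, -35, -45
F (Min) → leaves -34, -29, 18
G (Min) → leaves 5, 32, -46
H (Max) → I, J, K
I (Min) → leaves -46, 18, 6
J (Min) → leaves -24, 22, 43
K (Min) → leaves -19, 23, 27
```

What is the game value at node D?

-34

E: min(49, -35, -45) = -45
F: min(-34, -29, 18) = -34
G: min(5, 32, -46) = -46
D: max(-45, -34, -46) = -34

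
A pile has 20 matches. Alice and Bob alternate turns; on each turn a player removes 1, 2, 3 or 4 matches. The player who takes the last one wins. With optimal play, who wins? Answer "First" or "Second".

Second

W/L table (W = player to move can force a win):
i:   0  1  2  3  4  5  6  7  8  9 10 11 12 13 14 15 16 17 18 19 20
     L  W  W  W  W  L  W  W  W  W  L  W  W  W  W  L  W  W  W  W  L
Position 20 is L, so the second player wins.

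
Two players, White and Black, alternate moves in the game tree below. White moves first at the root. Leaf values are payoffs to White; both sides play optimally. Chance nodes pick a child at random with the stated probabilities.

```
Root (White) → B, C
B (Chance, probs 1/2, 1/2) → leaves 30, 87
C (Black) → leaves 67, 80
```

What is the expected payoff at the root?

B (Chance): 1/2·30 + 1/2·87 = 58.5
C (Black): min(67, 80) = 67
Root (White): max(58.5, 67) = 67

67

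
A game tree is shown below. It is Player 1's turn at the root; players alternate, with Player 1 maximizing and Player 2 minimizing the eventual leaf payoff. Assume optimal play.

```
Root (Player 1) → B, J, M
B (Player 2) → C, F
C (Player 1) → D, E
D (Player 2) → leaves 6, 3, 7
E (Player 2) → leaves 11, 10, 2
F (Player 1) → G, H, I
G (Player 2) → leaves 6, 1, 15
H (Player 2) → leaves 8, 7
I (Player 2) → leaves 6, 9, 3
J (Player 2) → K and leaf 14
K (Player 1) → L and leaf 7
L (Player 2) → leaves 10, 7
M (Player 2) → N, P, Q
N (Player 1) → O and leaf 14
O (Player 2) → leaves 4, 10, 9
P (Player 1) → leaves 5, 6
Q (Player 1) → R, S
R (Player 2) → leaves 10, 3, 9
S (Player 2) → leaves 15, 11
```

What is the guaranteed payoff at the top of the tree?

D (Player 2): min(6, 3, 7) = 3
E (Player 2): min(11, 10, 2) = 2
C (Player 1): max(3, 2) = 3
G (Player 2): min(6, 1, 15) = 1
H (Player 2): min(8, 7) = 7
I (Player 2): min(6, 9, 3) = 3
F (Player 1): max(1, 7, 3) = 7
B (Player 2): min(3, 7) = 3
L (Player 2): min(10, 7) = 7
K (Player 1): max(7, 7) = 7
J (Player 2): min(7, 14) = 7
O (Player 2): min(4, 10, 9) = 4
N (Player 1): max(4, 14) = 14
P (Player 1): max(5, 6) = 6
R (Player 2): min(10, 3, 9) = 3
S (Player 2): min(15, 11) = 11
Q (Player 1): max(3, 11) = 11
M (Player 2): min(14, 6, 11) = 6
Root (Player 1): max(3, 7, 6) = 7

7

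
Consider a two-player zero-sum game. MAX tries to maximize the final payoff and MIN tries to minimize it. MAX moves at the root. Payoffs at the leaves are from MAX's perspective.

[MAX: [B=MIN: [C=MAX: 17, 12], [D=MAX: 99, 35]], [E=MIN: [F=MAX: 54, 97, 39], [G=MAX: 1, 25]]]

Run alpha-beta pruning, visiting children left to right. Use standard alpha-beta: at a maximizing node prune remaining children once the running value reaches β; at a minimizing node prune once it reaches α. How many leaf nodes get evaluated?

8

C [α=-∞,β=+∞]: v=17
D [α=-∞,β=17]: v=99 after child 1 ≥ β → β-cutoff, skip 1
B [α=-∞,β=+∞]: v=17
F [α=17,β=+∞]: v=97
G [α=17,β=97]: v=25
E [α=17,β=+∞]: v=25
Root [α=-∞,β=+∞]: v=25
Leaves evaluated: 8 of 9.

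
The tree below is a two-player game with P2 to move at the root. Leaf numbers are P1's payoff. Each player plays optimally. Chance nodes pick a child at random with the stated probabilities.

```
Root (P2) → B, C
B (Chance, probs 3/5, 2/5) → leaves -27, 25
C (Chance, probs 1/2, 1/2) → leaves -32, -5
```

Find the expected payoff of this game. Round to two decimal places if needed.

B (Chance): 3/5·-27 + 2/5·25 = -6.2
C (Chance): 1/2·-32 + 1/2·-5 = -18.5
Root (P2): min(-6.2, -18.5) = -18.5

-18.5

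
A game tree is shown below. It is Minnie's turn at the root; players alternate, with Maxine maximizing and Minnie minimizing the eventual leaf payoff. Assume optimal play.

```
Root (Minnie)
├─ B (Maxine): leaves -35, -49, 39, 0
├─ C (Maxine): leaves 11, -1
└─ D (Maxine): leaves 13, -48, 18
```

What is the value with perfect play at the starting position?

B (Maxine): max(-35, -49, 39, 0) = 39
C (Maxine): max(11, -1) = 11
D (Maxine): max(13, -48, 18) = 18
Root (Minnie): min(39, 11, 18) = 11

11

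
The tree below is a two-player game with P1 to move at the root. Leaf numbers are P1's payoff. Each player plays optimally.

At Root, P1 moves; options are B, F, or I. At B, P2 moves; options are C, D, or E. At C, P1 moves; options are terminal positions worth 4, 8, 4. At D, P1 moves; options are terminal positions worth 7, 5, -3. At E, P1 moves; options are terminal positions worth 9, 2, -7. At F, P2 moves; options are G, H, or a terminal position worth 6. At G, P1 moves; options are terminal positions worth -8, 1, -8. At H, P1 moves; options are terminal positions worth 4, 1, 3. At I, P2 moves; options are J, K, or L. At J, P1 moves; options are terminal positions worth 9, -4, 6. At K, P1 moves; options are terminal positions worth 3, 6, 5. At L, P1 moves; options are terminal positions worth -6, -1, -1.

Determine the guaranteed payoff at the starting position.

C (P1): max(4, 8, 4) = 8
D (P1): max(7, 5, -3) = 7
E (P1): max(9, 2, -7) = 9
B (P2): min(8, 7, 9) = 7
G (P1): max(-8, 1, -8) = 1
H (P1): max(4, 1, 3) = 4
F (P2): min(1, 4, 6) = 1
J (P1): max(9, -4, 6) = 9
K (P1): max(3, 6, 5) = 6
L (P1): max(-6, -1, -1) = -1
I (P2): min(9, 6, -1) = -1
Root (P1): max(7, 1, -1) = 7

7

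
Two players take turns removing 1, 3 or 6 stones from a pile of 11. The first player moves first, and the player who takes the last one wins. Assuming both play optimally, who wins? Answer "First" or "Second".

Positions where the player to move wins (W) vs loses (L):
i:   0  1  2  3  4  5  6  7  8  9 10 11
     L  W  L  W  L  W  W  W  W  L  W  L
Position 11 is L, so the second player wins.

Second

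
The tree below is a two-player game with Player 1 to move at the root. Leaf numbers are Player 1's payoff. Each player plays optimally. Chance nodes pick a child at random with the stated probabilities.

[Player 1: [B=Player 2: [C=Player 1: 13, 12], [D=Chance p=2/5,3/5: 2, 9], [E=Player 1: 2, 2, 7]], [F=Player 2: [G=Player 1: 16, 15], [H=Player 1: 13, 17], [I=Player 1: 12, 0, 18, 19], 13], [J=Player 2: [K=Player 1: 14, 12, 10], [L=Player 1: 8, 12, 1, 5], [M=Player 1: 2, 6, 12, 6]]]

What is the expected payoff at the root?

C (Player 1): max(13, 12) = 13
D (Chance): 2/5·2 + 3/5·9 = 6.2
E (Player 1): max(2, 2, 7) = 7
B (Player 2): min(13, 6.2, 7) = 6.2
G (Player 1): max(16, 15) = 16
H (Player 1): max(13, 17) = 17
I (Player 1): max(12, 0, 18, 19) = 19
F (Player 2): min(16, 17, 19, 13) = 13
K (Player 1): max(14, 12, 10) = 14
L (Player 1): max(8, 12, 1, 5) = 12
M (Player 1): max(2, 6, 12, 6) = 12
J (Player 2): min(14, 12, 12) = 12
Root (Player 1): max(6.2, 13, 12) = 13

13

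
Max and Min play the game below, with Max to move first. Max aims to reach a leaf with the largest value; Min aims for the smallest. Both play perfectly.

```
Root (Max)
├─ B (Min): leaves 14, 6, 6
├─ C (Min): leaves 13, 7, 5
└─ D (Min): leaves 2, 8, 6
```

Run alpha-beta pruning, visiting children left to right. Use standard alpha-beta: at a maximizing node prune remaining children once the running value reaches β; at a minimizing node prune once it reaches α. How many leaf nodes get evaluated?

7

B [α=-∞,β=+∞]: v=6
C [α=6,β=+∞]: v=5
D [α=6,β=+∞]: v=2 after child 1 ≤ α → α-cutoff, skip 2
Root [α=-∞,β=+∞]: v=6
Leaves evaluated: 7 of 9.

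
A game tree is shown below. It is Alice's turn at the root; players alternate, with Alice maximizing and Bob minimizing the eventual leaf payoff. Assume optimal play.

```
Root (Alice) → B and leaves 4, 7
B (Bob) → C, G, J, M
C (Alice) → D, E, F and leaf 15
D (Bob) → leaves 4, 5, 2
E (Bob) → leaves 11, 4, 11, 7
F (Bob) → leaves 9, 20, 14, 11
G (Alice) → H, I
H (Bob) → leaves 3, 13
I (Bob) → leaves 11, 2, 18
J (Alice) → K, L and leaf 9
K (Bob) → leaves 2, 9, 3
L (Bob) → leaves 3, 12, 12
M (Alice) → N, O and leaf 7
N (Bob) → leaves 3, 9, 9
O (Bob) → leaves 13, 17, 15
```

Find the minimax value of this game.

D (Bob): min(4, 5, 2) = 2
E (Bob): min(11, 4, 11, 7) = 4
F (Bob): min(9, 20, 14, 11) = 9
C (Alice): max(2, 4, 9, 15) = 15
H (Bob): min(3, 13) = 3
I (Bob): min(11, 2, 18) = 2
G (Alice): max(3, 2) = 3
K (Bob): min(2, 9, 3) = 2
L (Bob): min(3, 12, 12) = 3
J (Alice): max(2, 3, 9) = 9
N (Bob): min(3, 9, 9) = 3
O (Bob): min(13, 17, 15) = 13
M (Alice): max(3, 13, 7) = 13
B (Bob): min(15, 3, 9, 13) = 3
Root (Alice): max(3, 4, 7) = 7

7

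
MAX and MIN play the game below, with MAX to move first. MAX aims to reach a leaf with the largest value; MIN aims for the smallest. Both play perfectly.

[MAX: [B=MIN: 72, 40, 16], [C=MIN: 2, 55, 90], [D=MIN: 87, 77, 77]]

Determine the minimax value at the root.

B (MIN): min(72, 40, 16) = 16
C (MIN): min(2, 55, 90) = 2
D (MIN): min(87, 77, 77) = 77
Root (MAX): max(16, 2, 77) = 77

77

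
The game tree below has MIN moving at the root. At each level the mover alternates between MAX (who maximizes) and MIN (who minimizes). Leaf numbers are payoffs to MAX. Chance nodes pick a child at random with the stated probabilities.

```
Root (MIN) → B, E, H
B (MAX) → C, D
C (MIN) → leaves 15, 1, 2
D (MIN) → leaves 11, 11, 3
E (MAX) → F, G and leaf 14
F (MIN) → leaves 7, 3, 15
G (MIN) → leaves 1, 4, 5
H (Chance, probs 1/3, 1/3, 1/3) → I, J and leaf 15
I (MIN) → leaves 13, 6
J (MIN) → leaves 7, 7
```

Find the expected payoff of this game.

C (MIN): min(15, 1, 2) = 1
D (MIN): min(11, 11, 3) = 3
B (MAX): max(1, 3) = 3
F (MIN): min(7, 3, 15) = 3
G (MIN): min(1, 4, 5) = 1
E (MAX): max(3, 1, 14) = 14
I (MIN): min(13, 6) = 6
J (MIN): min(7, 7) = 7
H (Chance): 1/3·6 + 1/3·7 + 1/3·15 = 9.33
Root (MIN): min(3, 14, 9.33) = 3

3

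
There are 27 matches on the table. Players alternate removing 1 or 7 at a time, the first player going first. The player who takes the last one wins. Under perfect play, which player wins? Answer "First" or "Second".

First

Mark each pile size as W (mover wins) or L (mover loses):
i:   0  1  2  3  4  5  6  7  8  9 10 11 12 13 14 15 16 17 18 19 20 21 22 23 24 25 26 27
     L  W  L  W  L  W  L  W  L  W  L  W  L  W  L  W  L  W  L  W  L  W  L  W  L  W  L  W
Position 27 is W, so the first player wins.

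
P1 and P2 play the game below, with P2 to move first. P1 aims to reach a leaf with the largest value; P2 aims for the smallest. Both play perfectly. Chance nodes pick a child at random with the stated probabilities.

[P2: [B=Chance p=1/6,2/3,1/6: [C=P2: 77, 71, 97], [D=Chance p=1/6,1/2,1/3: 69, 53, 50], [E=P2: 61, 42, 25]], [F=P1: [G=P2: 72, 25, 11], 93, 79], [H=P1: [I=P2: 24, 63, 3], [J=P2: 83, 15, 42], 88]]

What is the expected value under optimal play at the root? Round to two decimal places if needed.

52.44

C (P2): min(77, 71, 97) = 71
D (Chance): 1/6·69 + 1/2·53 + 1/3·50 = 54.67
E (P2): min(61, 42, 25) = 25
B (Chance): 1/6·71 + 2/3·54.67 + 1/6·25 = 52.44
G (P2): min(72, 25, 11) = 11
F (P1): max(11, 93, 79) = 93
I (P2): min(24, 63, 3) = 3
J (P2): min(83, 15, 42) = 15
H (P1): max(3, 15, 88) = 88
Root (P2): min(52.44, 93, 88) = 52.44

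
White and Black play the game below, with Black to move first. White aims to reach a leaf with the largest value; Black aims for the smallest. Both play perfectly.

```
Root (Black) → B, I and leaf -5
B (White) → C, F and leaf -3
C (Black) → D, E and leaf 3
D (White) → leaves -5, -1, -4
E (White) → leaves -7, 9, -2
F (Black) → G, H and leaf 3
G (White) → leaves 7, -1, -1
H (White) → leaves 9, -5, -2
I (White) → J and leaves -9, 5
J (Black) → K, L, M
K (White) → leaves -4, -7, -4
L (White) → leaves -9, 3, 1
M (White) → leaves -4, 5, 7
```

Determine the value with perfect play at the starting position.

-5

D (White): max(-5, -1, -4) = -1
E (White): max(-7, 9, -2) = 9
C (Black): min(-1, 9, 3) = -1
G (White): max(7, -1, -1) = 7
H (White): max(9, -5, -2) = 9
F (Black): min(7, 9, 3) = 3
B (White): max(-1, 3, -3) = 3
K (White): max(-4, -7, -4) = -4
L (White): max(-9, 3, 1) = 3
M (White): max(-4, 5, 7) = 7
J (Black): min(-4, 3, 7) = -4
I (White): max(-4, -9, 5) = 5
Root (Black): min(3, 5, -5) = -5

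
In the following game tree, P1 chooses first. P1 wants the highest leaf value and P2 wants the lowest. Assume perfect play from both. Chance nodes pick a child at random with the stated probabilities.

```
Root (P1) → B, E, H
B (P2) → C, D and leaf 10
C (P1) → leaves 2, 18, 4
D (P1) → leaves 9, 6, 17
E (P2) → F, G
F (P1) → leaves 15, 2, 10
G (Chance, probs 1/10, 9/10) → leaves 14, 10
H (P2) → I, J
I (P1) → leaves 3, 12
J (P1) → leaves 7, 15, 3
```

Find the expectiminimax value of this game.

12

C (P1): max(2, 18, 4) = 18
D (P1): max(9, 6, 17) = 17
B (P2): min(18, 17, 10) = 10
F (P1): max(15, 2, 10) = 15
G (Chance): 1/10·14 + 9/10·10 = 10.4
E (P2): min(15, 10.4) = 10.4
I (P1): max(3, 12) = 12
J (P1): max(7, 15, 3) = 15
H (P2): min(12, 15) = 12
Root (P1): max(10, 10.4, 12) = 12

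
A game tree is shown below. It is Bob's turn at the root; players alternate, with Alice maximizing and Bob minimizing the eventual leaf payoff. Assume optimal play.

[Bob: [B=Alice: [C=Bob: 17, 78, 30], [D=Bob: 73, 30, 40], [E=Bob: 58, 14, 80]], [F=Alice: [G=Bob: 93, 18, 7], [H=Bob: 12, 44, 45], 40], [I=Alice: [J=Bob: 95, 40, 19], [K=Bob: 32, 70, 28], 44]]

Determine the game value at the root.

C (Bob): min(17, 78, 30) = 17
D (Bob): min(73, 30, 40) = 30
E (Bob): min(58, 14, 80) = 14
B (Alice): max(17, 30, 14) = 30
G (Bob): min(93, 18, 7) = 7
H (Bob): min(12, 44, 45) = 12
F (Alice): max(7, 12, 40) = 40
J (Bob): min(95, 40, 19) = 19
K (Bob): min(32, 70, 28) = 28
I (Alice): max(19, 28, 44) = 44
Root (Bob): min(30, 40, 44) = 30

30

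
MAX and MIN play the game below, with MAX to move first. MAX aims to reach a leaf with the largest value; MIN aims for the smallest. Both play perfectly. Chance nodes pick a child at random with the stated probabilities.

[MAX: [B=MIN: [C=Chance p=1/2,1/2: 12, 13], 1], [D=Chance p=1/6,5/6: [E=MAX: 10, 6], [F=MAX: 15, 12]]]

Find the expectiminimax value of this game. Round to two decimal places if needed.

14.17

C (Chance): 1/2·12 + 1/2·13 = 12.5
B (MIN): min(12.5, 1) = 1
E (MAX): max(10, 6) = 10
F (MAX): max(15, 12) = 15
D (Chance): 1/6·10 + 5/6·15 = 14.17
Root (MAX): max(1, 14.17) = 14.17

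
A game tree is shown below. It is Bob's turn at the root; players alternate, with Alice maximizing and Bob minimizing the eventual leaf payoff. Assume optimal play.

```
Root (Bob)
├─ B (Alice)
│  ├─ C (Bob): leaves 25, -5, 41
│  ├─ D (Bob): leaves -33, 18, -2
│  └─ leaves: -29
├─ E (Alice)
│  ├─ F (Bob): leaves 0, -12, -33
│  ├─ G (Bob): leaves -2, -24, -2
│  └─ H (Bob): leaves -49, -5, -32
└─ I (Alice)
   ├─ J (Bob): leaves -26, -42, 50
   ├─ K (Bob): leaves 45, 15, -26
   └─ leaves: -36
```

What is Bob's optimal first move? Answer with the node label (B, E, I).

I

C (Bob): min(25, -5, 41) = -5
D (Bob): min(-33, 18, -2) = -33
B (Alice): max(-5, -33, -29) = -5
F (Bob): min(0, -12, -33) = -33
G (Bob): min(-2, -24, -2) = -24
H (Bob): min(-49, -5, -32) = -49
E (Alice): max(-33, -24, -49) = -24
J (Bob): min(-26, -42, 50) = -42
K (Bob): min(45, 15, -26) = -26
I (Alice): max(-42, -26, -36) = -26
Root (Bob): min(-5, -24, -26) = -26
Bob picks the child with the lowest value: I (value -26).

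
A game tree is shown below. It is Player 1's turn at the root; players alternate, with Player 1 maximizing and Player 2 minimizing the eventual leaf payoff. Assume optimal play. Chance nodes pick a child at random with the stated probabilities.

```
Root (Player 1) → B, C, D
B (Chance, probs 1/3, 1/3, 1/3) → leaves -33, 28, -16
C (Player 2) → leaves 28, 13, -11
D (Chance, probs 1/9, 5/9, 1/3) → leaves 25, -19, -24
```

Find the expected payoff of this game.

-7

B (Chance): 1/3·-33 + 1/3·28 + 1/3·-16 = -7
C (Player 2): min(28, 13, -11) = -11
D (Chance): 1/9·25 + 5/9·-19 + 1/3·-24 = -15.78
Root (Player 1): max(-7, -11, -15.78) = -7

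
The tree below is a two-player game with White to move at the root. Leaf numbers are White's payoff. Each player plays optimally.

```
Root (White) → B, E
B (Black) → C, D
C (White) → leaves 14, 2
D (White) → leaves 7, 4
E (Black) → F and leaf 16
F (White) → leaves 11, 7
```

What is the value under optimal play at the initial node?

C (White): max(14, 2) = 14
D (White): max(7, 4) = 7
B (Black): min(14, 7) = 7
F (White): max(11, 7) = 11
E (Black): min(11, 16) = 11
Root (White): max(7, 11) = 11

11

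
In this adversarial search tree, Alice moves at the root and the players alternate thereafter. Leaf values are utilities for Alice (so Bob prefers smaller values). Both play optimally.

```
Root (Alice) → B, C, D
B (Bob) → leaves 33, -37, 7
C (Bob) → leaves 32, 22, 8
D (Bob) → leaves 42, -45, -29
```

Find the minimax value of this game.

B (Bob): min(33, -37, 7) = -37
C (Bob): min(32, 22, 8) = 8
D (Bob): min(42, -45, -29) = -45
Root (Alice): max(-37, 8, -45) = 8

8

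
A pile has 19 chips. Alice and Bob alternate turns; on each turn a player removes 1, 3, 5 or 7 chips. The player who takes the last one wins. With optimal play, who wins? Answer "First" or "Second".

i:   0  1  2  3  4  5  6  7  8  9 10 11 12 13 14 15 16 17 18 19
     L  W  L  W  L  W  L  W  L  W  L  W  L  W  L  W  L  W  L  W
Position 19 is W, so the first player wins.

First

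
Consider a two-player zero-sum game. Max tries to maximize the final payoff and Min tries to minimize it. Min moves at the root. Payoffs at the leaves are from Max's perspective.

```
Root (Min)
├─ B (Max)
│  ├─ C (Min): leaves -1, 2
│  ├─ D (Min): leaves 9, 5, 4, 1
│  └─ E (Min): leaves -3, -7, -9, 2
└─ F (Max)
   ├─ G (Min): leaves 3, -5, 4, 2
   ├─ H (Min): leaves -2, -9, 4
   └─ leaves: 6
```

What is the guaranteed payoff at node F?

6

G: min(3, -5, 4, 2) = -5
H: min(-2, -9, 4) = -9
F: max(-5, -9, 6) = 6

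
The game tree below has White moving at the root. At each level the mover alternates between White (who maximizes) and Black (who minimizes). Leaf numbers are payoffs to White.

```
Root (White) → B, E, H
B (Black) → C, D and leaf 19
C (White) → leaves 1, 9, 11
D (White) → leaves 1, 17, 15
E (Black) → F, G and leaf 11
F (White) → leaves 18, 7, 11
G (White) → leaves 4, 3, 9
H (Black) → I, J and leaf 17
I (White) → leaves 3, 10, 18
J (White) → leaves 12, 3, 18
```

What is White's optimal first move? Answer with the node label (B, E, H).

H

C (White): max(1, 9, 11) = 11
D (White): max(1, 17, 15) = 17
B (Black): min(11, 17, 19) = 11
F (White): max(18, 7, 11) = 18
G (White): max(4, 3, 9) = 9
E (Black): min(18, 9, 11) = 9
I (White): max(3, 10, 18) = 18
J (White): max(12, 3, 18) = 18
H (Black): min(18, 18, 17) = 17
Root (White): max(11, 9, 17) = 17
White picks the child with the highest value: H (value 17).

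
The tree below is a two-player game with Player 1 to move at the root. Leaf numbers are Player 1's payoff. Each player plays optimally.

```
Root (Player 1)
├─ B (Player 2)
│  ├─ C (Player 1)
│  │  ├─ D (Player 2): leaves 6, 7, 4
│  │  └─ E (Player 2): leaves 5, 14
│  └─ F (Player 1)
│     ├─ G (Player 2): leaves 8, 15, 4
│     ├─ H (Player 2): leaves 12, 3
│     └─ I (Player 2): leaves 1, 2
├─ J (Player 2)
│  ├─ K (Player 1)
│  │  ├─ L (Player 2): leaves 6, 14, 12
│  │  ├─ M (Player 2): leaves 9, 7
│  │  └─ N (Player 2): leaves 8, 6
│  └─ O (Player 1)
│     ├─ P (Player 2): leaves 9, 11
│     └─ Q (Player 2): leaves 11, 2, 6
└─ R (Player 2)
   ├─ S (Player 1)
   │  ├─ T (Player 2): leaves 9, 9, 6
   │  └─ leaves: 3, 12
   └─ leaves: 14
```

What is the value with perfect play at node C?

5

D: min(6, 7, 4) = 4
E: min(5, 14) = 5
C: max(4, 5) = 5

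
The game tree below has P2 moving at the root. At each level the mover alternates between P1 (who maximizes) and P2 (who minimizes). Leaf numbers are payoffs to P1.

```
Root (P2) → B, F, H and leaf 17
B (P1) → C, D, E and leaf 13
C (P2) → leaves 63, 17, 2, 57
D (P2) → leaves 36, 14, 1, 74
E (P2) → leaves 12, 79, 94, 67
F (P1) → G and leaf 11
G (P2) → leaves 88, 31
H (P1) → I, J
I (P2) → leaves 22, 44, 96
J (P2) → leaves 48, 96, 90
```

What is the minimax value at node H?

48

I: min(22, 44, 96) = 22
J: min(48, 96, 90) = 48
H: max(22, 48) = 48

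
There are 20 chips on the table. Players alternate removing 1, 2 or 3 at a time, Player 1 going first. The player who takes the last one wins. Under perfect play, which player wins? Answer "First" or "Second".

W/L table (W = player to move can force a win):
i:   0  1  2  3  4  5  6  7  8  9 10 11 12 13 14 15 16 17 18 19 20
     L  W  W  W  L  W  W  W  L  W  W  W  L  W  W  W  L  W  W  W  L
Position 20 is L, so the second player wins.

Second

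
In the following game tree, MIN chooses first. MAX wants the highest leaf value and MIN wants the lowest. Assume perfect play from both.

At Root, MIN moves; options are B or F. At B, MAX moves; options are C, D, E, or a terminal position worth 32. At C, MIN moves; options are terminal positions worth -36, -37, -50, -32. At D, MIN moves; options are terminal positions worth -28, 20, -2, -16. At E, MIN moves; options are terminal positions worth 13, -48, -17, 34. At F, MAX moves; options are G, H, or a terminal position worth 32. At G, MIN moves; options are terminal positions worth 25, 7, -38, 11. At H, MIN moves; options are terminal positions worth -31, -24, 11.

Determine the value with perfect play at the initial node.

C (MIN): min(-36, -37, -50, -32) = -50
D (MIN): min(-28, 20, -2, -16) = -28
E (MIN): min(13, -48, -17, 34) = -48
B (MAX): max(-50, -28, -48, 32) = 32
G (MIN): min(25, 7, -38, 11) = -38
H (MIN): min(-31, -24, 11) = -31
F (MAX): max(-38, -31, 32) = 32
Root (MIN): min(32, 32) = 32

32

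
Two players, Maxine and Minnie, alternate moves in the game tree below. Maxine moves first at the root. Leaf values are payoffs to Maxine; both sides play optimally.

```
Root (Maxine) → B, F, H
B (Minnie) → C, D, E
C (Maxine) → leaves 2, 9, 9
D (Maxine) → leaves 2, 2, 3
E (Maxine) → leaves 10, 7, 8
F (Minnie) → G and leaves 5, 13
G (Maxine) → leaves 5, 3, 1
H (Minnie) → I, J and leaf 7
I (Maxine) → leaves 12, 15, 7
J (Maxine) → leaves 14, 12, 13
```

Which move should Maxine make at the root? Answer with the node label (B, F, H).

H

C (Maxine): max(2, 9, 9) = 9
D (Maxine): max(2, 2, 3) = 3
E (Maxine): max(10, 7, 8) = 10
B (Minnie): min(9, 3, 10) = 3
G (Maxine): max(5, 3, 1) = 5
F (Minnie): min(5, 5, 13) = 5
I (Maxine): max(12, 15, 7) = 15
J (Maxine): max(14, 12, 13) = 14
H (Minnie): min(15, 14, 7) = 7
Root (Maxine): max(3, 5, 7) = 7
Maxine picks the child with the highest value: H (value 7).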